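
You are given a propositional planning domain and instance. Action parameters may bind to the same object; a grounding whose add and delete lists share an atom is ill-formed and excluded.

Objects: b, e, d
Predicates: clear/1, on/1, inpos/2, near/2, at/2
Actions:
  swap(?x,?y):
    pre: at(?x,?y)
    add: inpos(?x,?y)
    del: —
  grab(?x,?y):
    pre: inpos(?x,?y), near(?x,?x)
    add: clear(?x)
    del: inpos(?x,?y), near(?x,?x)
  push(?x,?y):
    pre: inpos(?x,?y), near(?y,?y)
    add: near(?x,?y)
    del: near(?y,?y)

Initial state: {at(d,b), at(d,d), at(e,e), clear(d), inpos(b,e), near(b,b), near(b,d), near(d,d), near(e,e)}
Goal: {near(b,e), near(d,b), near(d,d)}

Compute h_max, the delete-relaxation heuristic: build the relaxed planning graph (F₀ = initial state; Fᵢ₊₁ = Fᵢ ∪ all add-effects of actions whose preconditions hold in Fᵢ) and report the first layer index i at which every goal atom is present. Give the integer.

2

F0 = init (9 atoms)
F1 = F0 ∪ {clear(b), inpos(d,b), inpos(d,d), inpos(e,e), near(b,e)}  (14 atoms)
F2 = F1 ∪ {clear(e), near(d,b)}  (16 atoms)
goal ⊆ F2  ⇒  h_max = 2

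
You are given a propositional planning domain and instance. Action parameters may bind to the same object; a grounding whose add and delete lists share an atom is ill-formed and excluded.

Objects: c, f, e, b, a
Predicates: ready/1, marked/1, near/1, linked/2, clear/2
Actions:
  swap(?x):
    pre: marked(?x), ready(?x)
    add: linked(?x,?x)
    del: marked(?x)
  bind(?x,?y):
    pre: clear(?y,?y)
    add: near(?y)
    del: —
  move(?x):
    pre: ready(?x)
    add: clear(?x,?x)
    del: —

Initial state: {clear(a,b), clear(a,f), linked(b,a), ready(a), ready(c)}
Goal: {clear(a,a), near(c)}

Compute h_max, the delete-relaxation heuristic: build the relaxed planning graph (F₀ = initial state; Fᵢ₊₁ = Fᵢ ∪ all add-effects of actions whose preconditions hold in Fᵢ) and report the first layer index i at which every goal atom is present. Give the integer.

2

F0 = init (5 atoms)
F1 = F0 ∪ {clear(a,a), clear(c,c)}  (7 atoms)
F2 = F1 ∪ {near(a), near(c)}  (9 atoms)
goal ⊆ F2  ⇒  h_max = 2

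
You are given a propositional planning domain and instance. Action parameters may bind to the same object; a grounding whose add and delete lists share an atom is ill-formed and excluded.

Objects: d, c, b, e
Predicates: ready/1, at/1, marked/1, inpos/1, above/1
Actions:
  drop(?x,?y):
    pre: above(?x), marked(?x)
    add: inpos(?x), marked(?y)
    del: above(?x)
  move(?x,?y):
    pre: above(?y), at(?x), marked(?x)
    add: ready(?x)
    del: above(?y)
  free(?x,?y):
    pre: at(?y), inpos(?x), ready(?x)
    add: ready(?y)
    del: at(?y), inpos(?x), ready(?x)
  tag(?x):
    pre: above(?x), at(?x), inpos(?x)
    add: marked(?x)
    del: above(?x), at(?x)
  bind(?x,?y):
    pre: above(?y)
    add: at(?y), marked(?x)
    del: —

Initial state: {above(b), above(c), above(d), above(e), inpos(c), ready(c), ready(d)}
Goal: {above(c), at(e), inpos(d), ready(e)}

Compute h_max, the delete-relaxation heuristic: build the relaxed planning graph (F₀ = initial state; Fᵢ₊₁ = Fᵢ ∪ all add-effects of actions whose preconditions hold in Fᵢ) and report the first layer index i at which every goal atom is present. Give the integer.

2

F0 = init (7 atoms)
F1 = F0 ∪ {at(b), at(c), at(d), at(e), marked(b), marked(c), marked(d), marked(e)}  (15 atoms)
F2 = F1 ∪ {inpos(b), inpos(d), inpos(e), ready(b), ready(e)}  (20 atoms)
goal ⊆ F2  ⇒  h_max = 2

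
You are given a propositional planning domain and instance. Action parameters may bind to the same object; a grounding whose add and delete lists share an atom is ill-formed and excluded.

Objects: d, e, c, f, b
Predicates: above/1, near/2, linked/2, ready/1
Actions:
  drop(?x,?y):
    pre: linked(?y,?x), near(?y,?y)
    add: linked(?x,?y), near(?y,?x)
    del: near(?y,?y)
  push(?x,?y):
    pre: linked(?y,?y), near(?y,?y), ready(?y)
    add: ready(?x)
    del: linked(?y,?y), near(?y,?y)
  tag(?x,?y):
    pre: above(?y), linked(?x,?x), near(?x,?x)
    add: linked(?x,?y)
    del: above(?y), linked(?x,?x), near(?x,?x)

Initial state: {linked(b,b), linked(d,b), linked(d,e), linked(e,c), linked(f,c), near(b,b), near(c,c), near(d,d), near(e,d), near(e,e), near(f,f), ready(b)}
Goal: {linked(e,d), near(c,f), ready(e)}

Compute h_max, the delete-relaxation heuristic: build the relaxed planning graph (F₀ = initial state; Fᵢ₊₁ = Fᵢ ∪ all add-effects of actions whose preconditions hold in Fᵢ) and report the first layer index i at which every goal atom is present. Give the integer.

2

F0 = init (12 atoms)
F1 = F0 ∪ {linked(b,d), linked(c,e), linked(c,f), linked(e,d), near(d,b), near(d,e), near(e,c), near(f,c), ready(c), ready(d), ready(e), ready(f)}  (24 atoms)
F2 = F1 ∪ {near(b,d), near(c,e), near(c,f)}  (27 atoms)
goal ⊆ F2  ⇒  h_max = 2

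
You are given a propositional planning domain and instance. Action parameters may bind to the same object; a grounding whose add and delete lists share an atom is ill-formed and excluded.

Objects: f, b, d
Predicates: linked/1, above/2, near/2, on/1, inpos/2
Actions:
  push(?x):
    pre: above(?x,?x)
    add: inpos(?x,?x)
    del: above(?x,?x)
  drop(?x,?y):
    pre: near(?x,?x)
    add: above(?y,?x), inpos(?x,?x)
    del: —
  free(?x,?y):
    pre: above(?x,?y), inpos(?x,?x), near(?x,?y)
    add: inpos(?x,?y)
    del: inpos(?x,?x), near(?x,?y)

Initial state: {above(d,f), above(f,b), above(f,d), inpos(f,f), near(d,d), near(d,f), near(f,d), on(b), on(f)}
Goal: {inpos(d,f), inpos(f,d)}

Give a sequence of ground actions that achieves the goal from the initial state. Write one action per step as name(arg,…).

drop(d,f); free(f,d); free(d,f)

1. drop(d,f)  →  {above(d,f), above(f,b), above(f,d), inpos(d,d), inpos(f,f), near(d,d), near(d,f), near(f,d), on(b), on(f)}
2. free(f,d)  →  {above(d,f), above(f,b), above(f,d), inpos(d,d), inpos(f,d), near(d,d), near(d,f), on(b), on(f)}
3. free(d,f)  →  {above(d,f), above(f,b), above(f,d), inpos(d,f), inpos(f,d), near(d,d), on(b), on(f)}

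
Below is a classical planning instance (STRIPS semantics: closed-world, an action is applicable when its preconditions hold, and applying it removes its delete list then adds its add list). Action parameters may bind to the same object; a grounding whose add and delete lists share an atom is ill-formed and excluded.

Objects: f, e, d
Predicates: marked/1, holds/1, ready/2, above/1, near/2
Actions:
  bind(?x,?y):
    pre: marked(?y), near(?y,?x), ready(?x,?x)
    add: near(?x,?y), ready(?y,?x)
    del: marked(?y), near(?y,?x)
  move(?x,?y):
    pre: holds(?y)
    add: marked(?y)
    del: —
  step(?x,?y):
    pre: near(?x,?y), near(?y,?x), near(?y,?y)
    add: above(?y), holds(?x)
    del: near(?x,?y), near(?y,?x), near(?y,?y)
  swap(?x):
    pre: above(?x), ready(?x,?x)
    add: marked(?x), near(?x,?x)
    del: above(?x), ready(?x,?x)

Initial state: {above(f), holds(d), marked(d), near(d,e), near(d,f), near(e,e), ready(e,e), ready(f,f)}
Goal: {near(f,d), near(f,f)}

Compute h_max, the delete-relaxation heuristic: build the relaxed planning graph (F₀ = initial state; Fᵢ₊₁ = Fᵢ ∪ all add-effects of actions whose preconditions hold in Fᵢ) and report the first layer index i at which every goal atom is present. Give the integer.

1

F0 = init (8 atoms)
F1 = F0 ∪ {above(e), holds(e), marked(f), near(e,d), near(f,d), near(f,f), ready(d,e), ready(d,f)}  (16 atoms)
goal ⊆ F1  ⇒  h_max = 1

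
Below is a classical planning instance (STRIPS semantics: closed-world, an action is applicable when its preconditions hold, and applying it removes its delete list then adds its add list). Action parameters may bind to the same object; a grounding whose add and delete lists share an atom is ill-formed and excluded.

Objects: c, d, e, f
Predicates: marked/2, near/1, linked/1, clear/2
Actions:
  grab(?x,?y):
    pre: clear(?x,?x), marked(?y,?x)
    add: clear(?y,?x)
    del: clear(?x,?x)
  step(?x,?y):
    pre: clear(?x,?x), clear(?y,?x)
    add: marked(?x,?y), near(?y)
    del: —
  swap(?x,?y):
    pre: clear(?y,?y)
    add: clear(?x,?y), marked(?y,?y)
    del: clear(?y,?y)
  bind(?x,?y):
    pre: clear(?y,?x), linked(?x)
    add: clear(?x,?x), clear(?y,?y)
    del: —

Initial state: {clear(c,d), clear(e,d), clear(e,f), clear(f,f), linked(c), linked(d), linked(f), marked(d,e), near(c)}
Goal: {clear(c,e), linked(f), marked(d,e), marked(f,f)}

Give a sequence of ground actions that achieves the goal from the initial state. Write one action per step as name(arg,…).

step(f,f); bind(d,e); swap(c,e)

1. step(f,f)  →  {clear(c,d), clear(e,d), clear(e,f), clear(f,f), linked(c), linked(d), linked(f), marked(d,e), marked(f,f), near(c), near(f)}
2. bind(d,e)  →  {clear(c,d), clear(d,d), clear(e,d), clear(e,e), clear(e,f), clear(f,f), linked(c), linked(d), linked(f), marked(d,e), marked(f,f), near(c), near(f)}
3. swap(c,e)  →  {clear(c,d), clear(c,e), clear(d,d), clear(e,d), clear(e,f), clear(f,f), linked(c), linked(d), linked(f), marked(d,e), marked(e,e), marked(f,f), near(c), near(f)}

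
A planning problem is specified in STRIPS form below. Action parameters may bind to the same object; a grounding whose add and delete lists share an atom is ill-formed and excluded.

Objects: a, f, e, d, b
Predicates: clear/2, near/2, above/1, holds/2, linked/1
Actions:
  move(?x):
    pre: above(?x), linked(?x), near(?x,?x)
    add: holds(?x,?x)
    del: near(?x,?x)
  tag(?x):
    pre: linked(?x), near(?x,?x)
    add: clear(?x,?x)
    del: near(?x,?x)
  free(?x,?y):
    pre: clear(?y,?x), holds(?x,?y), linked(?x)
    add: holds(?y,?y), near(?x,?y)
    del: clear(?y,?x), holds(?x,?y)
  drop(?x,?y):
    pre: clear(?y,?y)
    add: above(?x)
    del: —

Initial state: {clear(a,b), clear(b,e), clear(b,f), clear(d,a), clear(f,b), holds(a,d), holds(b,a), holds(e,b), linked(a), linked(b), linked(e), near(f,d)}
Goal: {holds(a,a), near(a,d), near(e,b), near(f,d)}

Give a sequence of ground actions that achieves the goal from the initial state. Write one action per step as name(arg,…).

1. free(a,d)  →  {clear(a,b), clear(b,e), clear(b,f), clear(f,b), holds(b,a), holds(d,d), holds(e,b), linked(a), linked(b), linked(e), near(a,d), near(f,d)}
2. free(e,b)  →  {clear(a,b), clear(b,f), clear(f,b), holds(b,a), holds(b,b), holds(d,d), linked(a), linked(b), linked(e), near(a,d), near(e,b), near(f,d)}
3. free(b,a)  →  {clear(b,f), clear(f,b), holds(a,a), holds(b,b), holds(d,d), linked(a), linked(b), linked(e), near(a,d), near(b,a), near(e,b), near(f,d)}

free(a,d); free(e,b); free(b,a)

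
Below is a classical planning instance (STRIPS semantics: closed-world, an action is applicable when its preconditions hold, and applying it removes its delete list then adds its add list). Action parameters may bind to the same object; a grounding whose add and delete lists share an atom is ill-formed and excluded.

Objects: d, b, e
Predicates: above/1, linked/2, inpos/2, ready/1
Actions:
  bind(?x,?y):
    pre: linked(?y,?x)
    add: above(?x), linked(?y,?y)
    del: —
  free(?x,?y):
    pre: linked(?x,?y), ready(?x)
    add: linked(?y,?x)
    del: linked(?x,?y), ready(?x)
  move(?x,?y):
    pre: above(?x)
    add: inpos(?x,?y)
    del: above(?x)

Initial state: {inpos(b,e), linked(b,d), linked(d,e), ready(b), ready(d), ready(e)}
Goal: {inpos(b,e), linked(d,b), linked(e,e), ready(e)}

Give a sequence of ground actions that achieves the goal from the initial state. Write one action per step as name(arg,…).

1. free(d,e)  →  {inpos(b,e), linked(b,d), linked(e,d), ready(b), ready(e)}
2. bind(d,e)  →  {above(d), inpos(b,e), linked(b,d), linked(e,d), linked(e,e), ready(b), ready(e)}
3. free(b,d)  →  {above(d), inpos(b,e), linked(d,b), linked(e,d), linked(e,e), ready(e)}

free(d,e); bind(d,e); free(b,d)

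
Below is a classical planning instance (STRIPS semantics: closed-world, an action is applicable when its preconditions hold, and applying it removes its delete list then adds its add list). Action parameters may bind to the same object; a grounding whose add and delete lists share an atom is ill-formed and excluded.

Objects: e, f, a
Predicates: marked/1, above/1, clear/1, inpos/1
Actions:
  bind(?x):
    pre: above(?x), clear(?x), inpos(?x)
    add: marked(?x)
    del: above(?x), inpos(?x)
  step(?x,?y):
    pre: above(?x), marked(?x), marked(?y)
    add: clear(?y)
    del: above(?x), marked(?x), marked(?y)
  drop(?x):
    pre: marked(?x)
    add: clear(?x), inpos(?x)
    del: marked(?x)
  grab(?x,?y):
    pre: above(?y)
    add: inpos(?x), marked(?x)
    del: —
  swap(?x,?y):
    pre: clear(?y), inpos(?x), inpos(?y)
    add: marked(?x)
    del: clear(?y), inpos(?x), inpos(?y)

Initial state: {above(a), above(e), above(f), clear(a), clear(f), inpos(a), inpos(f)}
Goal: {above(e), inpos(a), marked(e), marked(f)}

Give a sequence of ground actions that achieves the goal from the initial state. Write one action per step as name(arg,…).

1. bind(f)  →  {above(a), above(e), clear(a), clear(f), inpos(a), marked(f)}
2. grab(e,e)  →  {above(a), above(e), clear(a), clear(f), inpos(a), inpos(e), marked(e), marked(f)}

bind(f); grab(e,e)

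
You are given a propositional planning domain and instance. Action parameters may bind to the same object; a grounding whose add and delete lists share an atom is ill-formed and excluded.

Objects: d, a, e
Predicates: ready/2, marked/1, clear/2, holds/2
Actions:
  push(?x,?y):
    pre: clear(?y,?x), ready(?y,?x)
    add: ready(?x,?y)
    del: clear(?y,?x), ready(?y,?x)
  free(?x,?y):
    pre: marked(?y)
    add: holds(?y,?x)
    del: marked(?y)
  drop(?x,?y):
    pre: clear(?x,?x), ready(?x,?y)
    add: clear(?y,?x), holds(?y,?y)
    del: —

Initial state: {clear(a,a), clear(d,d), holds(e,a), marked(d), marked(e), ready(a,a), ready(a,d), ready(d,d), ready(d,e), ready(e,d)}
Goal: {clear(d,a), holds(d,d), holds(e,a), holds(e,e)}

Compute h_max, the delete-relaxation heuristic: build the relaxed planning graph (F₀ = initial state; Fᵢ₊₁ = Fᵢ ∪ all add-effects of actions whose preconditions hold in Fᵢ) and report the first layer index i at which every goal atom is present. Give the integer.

F0 = init (10 atoms)
F1 = F0 ∪ {clear(d,a), clear(e,d), holds(a,a), holds(d,a), holds(d,d), holds(d,e), holds(e,d), holds(e,e)}  (18 atoms)
goal ⊆ F1  ⇒  h_max = 1

1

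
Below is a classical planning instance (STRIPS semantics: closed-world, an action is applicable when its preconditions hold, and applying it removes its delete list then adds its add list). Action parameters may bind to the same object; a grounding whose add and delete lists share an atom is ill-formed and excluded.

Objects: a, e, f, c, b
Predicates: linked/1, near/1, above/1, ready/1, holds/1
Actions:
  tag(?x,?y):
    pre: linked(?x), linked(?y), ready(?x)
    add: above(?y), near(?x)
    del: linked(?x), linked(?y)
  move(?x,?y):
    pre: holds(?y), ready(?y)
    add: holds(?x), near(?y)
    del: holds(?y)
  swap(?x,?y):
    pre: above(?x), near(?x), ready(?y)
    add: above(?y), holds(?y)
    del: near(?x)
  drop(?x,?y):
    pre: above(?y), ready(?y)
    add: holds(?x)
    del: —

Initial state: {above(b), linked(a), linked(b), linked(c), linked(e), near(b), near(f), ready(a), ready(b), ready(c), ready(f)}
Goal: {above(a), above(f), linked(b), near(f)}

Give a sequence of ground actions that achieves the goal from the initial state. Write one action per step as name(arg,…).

tag(a,a); swap(a,f)

1. tag(a,a)  →  {above(a), above(b), linked(b), linked(c), linked(e), near(a), near(b), near(f), ready(a), ready(b), ready(c), ready(f)}
2. swap(a,f)  →  {above(a), above(b), above(f), holds(f), linked(b), linked(c), linked(e), near(b), near(f), ready(a), ready(b), ready(c), ready(f)}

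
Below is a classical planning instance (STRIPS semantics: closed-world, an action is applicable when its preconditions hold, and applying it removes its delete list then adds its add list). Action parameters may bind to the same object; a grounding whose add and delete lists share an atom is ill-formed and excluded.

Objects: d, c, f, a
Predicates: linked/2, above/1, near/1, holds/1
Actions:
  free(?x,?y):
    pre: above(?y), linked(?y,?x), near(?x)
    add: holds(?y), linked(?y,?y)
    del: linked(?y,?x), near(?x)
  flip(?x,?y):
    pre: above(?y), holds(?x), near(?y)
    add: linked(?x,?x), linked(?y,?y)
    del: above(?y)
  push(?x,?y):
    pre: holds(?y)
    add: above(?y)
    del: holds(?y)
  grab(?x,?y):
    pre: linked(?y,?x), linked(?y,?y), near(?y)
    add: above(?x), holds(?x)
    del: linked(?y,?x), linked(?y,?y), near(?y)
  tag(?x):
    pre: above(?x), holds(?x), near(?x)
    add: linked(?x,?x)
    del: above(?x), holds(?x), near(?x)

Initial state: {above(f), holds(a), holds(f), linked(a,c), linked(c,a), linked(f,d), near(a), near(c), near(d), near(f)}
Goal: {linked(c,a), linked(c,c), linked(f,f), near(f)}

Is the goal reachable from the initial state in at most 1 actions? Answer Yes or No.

No

1. flip(a,f)  →  {holds(a), holds(f), linked(a,a), linked(a,c), linked(c,a), linked(f,d), linked(f,f), near(a), near(c), near(d), near(f)}
2. grab(c,a)  →  {above(c), holds(a), holds(c), holds(f), linked(c,a), linked(f,d), linked(f,f), near(c), near(d), near(f)}
3. flip(c,c)  →  {holds(a), holds(c), holds(f), linked(c,a), linked(c,c), linked(f,d), linked(f,f), near(c), near(d), near(f)}
optimal plan length = 3; 3 > 1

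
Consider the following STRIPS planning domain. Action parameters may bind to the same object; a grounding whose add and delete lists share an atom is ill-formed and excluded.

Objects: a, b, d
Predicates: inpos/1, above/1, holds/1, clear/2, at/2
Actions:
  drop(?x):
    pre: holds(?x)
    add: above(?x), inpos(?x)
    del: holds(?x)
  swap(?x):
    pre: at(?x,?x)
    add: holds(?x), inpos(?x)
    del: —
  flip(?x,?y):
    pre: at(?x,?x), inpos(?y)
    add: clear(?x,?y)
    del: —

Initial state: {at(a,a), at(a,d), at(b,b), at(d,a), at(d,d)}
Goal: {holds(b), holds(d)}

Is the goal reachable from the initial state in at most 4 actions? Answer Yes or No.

Yes

1. swap(b)  →  {at(a,a), at(a,d), at(b,b), at(d,a), at(d,d), holds(b), inpos(b)}
2. swap(d)  →  {at(a,a), at(a,d), at(b,b), at(d,a), at(d,d), holds(b), holds(d), inpos(b), inpos(d)}
optimal plan length = 2; 2 ≤ 4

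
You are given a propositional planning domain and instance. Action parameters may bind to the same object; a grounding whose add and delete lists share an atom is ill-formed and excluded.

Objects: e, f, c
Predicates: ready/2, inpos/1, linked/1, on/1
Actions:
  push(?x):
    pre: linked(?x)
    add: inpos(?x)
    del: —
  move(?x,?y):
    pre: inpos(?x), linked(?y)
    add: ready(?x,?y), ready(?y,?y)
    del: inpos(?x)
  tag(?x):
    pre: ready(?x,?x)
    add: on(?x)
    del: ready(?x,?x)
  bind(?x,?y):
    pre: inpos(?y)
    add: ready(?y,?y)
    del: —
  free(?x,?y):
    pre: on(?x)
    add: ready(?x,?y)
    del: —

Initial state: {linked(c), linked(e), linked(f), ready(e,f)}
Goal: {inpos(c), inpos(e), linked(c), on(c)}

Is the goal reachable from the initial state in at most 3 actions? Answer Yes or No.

No

1. push(e)  →  {inpos(e), linked(c), linked(e), linked(f), ready(e,f)}
2. push(c)  →  {inpos(c), inpos(e), linked(c), linked(e), linked(f), ready(e,f)}
3. bind(e,c)  →  {inpos(c), inpos(e), linked(c), linked(e), linked(f), ready(c,c), ready(e,f)}
4. tag(c)  →  {inpos(c), inpos(e), linked(c), linked(e), linked(f), on(c), ready(e,f)}
optimal plan length = 4; 4 > 3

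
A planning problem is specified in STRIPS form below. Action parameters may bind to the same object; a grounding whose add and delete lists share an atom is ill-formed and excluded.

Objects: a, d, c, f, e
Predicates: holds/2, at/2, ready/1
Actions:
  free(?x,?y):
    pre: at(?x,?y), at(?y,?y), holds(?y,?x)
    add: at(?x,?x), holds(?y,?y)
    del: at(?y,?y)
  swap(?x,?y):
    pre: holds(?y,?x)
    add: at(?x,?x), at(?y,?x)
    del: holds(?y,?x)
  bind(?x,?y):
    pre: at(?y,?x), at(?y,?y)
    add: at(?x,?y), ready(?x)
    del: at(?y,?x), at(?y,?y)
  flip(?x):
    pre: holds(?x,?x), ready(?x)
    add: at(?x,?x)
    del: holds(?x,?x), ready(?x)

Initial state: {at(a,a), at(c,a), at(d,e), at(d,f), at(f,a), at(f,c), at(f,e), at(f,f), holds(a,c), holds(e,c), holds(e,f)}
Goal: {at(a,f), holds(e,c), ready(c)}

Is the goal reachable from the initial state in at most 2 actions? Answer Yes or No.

1. swap(c,a)  →  {at(a,a), at(a,c), at(c,a), at(c,c), at(d,e), at(d,f), at(f,a), at(f,c), at(f,e), at(f,f), holds(e,c), holds(e,f)}
2. bind(a,f)  →  {at(a,a), at(a,c), at(a,f), at(c,a), at(c,c), at(d,e), at(d,f), at(f,c), at(f,e), holds(e,c), holds(e,f), ready(a)}
3. bind(c,a)  →  {at(a,f), at(c,a), at(c,c), at(d,e), at(d,f), at(f,c), at(f,e), holds(e,c), holds(e,f), ready(a), ready(c)}
optimal plan length = 3; 3 > 2

No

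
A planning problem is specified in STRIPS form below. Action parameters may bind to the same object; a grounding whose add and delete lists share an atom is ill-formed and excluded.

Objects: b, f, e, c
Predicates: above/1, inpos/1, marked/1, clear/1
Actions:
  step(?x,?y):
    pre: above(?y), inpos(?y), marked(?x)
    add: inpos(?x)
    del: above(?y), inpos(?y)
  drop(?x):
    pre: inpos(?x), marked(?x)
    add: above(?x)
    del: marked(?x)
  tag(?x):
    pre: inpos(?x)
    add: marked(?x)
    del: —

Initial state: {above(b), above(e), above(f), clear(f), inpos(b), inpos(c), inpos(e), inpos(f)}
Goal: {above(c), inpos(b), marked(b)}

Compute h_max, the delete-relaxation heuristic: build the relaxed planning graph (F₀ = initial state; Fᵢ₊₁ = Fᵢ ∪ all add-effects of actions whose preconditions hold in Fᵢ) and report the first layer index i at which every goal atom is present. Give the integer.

F0 = init (8 atoms)
F1 = F0 ∪ {marked(b), marked(c), marked(e), marked(f)}  (12 atoms)
F2 = F1 ∪ {above(c)}  (13 atoms)
goal ⊆ F2  ⇒  h_max = 2

2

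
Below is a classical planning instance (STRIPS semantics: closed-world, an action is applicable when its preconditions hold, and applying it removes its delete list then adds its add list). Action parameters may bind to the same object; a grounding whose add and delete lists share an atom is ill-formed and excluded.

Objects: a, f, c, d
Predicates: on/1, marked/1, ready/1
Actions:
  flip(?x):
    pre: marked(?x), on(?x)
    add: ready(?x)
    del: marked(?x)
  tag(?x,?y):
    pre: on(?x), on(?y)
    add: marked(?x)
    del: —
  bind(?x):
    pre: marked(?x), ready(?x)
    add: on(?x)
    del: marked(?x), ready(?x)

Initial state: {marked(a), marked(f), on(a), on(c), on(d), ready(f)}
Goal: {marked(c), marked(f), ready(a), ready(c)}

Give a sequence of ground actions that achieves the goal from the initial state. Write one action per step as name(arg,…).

flip(a); tag(c,a); flip(c); tag(c,a)

1. flip(a)  →  {marked(f), on(a), on(c), on(d), ready(a), ready(f)}
2. tag(c,a)  →  {marked(c), marked(f), on(a), on(c), on(d), ready(a), ready(f)}
3. flip(c)  →  {marked(f), on(a), on(c), on(d), ready(a), ready(c), ready(f)}
4. tag(c,a)  →  {marked(c), marked(f), on(a), on(c), on(d), ready(a), ready(c), ready(f)}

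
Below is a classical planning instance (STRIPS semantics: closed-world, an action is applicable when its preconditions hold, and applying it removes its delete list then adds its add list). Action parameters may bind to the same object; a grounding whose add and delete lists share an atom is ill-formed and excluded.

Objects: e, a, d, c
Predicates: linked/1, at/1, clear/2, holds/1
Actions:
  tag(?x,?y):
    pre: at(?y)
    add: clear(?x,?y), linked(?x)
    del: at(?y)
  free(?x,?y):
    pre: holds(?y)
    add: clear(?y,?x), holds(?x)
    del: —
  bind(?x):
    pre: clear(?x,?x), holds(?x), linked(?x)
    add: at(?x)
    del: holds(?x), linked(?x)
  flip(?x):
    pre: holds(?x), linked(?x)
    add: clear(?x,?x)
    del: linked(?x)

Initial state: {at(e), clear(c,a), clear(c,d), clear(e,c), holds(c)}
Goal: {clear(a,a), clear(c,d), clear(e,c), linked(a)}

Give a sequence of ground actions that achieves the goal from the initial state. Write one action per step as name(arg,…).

1. tag(a,e)  →  {clear(a,e), clear(c,a), clear(c,d), clear(e,c), holds(c), linked(a)}
2. free(a,c)  →  {clear(a,e), clear(c,a), clear(c,d), clear(e,c), holds(a), holds(c), linked(a)}
3. free(a,a)  →  {clear(a,a), clear(a,e), clear(c,a), clear(c,d), clear(e,c), holds(a), holds(c), linked(a)}

tag(a,e); free(a,c); free(a,a)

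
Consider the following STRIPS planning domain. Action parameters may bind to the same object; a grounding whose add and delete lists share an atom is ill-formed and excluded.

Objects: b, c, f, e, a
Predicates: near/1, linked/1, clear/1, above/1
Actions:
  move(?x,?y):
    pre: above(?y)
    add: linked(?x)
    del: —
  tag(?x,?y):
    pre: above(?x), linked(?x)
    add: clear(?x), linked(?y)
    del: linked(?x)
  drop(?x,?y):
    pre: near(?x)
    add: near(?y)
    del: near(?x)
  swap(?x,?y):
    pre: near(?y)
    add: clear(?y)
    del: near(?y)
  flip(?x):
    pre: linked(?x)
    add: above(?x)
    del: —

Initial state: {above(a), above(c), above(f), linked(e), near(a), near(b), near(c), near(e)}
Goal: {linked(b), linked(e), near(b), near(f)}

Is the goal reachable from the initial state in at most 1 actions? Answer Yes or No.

1. move(b,c)  →  {above(a), above(c), above(f), linked(b), linked(e), near(a), near(b), near(c), near(e)}
2. drop(c,f)  →  {above(a), above(c), above(f), linked(b), linked(e), near(a), near(b), near(e), near(f)}
optimal plan length = 2; 2 > 1

No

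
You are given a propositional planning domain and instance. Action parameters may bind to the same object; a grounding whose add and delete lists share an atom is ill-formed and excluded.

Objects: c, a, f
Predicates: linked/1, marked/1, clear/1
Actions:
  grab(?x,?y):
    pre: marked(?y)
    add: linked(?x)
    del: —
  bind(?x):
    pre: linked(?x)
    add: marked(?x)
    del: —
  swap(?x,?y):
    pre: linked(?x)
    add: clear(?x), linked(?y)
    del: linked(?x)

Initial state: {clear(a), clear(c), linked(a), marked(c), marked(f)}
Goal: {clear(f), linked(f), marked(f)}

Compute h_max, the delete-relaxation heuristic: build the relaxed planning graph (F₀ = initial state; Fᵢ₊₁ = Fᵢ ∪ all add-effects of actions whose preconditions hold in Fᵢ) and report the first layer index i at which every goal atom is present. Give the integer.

2

F0 = init (5 atoms)
F1 = F0 ∪ {linked(c), linked(f), marked(a)}  (8 atoms)
F2 = F1 ∪ {clear(f)}  (9 atoms)
goal ⊆ F2  ⇒  h_max = 2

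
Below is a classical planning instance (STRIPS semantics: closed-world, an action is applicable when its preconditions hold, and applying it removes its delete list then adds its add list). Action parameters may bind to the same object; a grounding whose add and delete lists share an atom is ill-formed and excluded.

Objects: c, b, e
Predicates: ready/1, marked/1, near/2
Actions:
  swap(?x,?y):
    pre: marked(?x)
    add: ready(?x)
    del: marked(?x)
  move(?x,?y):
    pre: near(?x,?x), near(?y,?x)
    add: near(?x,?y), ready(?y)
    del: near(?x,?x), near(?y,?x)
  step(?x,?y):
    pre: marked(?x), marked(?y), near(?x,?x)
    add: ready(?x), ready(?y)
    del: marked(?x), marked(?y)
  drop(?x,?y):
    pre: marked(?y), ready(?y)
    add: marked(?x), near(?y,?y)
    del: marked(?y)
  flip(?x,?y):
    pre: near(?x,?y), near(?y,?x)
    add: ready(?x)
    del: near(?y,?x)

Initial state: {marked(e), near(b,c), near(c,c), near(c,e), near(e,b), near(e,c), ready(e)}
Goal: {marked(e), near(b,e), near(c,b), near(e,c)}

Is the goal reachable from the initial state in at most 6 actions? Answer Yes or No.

1. move(c,b)  →  {marked(e), near(c,b), near(c,e), near(e,b), near(e,c), ready(b), ready(e)}
2. drop(b,e)  →  {marked(b), near(c,b), near(c,e), near(e,b), near(e,c), near(e,e), ready(b), ready(e)}
3. drop(e,b)  →  {marked(e), near(b,b), near(c,b), near(c,e), near(e,b), near(e,c), near(e,e), ready(b), ready(e)}
4. move(b,e)  →  {marked(e), near(b,e), near(c,b), near(c,e), near(e,c), near(e,e), ready(b), ready(e)}
optimal plan length = 4; 4 ≤ 6

Yes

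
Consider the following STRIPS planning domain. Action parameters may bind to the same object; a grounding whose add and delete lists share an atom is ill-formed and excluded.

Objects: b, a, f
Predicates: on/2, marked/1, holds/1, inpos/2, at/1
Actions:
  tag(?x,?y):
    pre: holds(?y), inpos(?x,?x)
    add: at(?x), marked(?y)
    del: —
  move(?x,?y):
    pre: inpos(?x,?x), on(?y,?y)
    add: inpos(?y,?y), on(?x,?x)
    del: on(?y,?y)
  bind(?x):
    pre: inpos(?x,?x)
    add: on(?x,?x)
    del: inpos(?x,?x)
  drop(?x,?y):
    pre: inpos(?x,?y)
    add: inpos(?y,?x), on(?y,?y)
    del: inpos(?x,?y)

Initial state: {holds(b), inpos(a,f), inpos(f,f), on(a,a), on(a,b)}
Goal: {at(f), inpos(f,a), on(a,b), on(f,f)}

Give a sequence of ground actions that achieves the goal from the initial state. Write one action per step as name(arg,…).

tag(f,b); drop(a,f)

1. tag(f,b)  →  {at(f), holds(b), inpos(a,f), inpos(f,f), marked(b), on(a,a), on(a,b)}
2. drop(a,f)  →  {at(f), holds(b), inpos(f,a), inpos(f,f), marked(b), on(a,a), on(a,b), on(f,f)}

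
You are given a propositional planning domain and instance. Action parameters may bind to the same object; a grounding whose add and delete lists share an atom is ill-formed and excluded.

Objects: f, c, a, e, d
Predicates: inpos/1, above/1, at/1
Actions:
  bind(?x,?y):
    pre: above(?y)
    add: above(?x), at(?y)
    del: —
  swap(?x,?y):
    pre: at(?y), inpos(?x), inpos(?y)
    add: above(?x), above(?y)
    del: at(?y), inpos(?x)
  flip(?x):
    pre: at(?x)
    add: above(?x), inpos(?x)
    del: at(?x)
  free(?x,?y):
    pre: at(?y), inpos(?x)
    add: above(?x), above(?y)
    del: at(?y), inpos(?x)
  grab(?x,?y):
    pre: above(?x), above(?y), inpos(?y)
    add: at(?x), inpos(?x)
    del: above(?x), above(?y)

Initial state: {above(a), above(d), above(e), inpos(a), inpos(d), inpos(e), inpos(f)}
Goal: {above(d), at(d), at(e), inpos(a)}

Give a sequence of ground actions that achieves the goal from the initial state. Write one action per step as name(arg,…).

1. bind(f,e)  →  {above(a), above(d), above(e), above(f), at(e), inpos(a), inpos(d), inpos(e), inpos(f)}
2. bind(f,d)  →  {above(a), above(d), above(e), above(f), at(d), at(e), inpos(a), inpos(d), inpos(e), inpos(f)}

bind(f,e); bind(f,d)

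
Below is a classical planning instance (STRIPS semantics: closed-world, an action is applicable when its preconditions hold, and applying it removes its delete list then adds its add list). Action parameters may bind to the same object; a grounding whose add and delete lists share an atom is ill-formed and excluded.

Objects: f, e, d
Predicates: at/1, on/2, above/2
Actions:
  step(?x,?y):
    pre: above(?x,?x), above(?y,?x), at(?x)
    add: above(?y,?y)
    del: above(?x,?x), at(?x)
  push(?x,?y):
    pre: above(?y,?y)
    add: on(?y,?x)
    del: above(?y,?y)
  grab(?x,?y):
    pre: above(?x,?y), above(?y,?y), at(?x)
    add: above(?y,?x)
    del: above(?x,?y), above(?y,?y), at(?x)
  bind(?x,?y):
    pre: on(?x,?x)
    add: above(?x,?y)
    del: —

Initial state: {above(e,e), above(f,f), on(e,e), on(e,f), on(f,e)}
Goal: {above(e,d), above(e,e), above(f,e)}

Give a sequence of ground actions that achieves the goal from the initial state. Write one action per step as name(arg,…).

1. push(f,f)  →  {above(e,e), on(e,e), on(e,f), on(f,e), on(f,f)}
2. bind(f,e)  →  {above(e,e), above(f,e), on(e,e), on(e,f), on(f,e), on(f,f)}
3. bind(e,d)  →  {above(e,d), above(e,e), above(f,e), on(e,e), on(e,f), on(f,e), on(f,f)}

push(f,f); bind(f,e); bind(e,d)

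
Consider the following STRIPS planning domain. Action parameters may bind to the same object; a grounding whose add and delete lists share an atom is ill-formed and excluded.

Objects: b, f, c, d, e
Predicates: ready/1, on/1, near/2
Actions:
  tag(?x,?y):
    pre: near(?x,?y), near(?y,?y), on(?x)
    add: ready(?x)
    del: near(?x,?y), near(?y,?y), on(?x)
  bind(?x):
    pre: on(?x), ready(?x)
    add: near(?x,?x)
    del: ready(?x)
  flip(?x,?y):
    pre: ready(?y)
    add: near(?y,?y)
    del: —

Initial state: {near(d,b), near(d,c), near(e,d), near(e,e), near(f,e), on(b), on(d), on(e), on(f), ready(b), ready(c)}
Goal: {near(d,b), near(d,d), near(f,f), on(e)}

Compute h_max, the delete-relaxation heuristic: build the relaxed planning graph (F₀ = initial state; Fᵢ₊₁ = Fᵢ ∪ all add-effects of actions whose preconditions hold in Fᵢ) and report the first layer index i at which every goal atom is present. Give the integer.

F0 = init (11 atoms)
F1 = F0 ∪ {near(b,b), near(c,c), ready(e), ready(f)}  (15 atoms)
F2 = F1 ∪ {near(f,f), ready(d)}  (17 atoms)
F3 = F2 ∪ {near(d,d)}  (18 atoms)
goal ⊆ F3  ⇒  h_max = 3

3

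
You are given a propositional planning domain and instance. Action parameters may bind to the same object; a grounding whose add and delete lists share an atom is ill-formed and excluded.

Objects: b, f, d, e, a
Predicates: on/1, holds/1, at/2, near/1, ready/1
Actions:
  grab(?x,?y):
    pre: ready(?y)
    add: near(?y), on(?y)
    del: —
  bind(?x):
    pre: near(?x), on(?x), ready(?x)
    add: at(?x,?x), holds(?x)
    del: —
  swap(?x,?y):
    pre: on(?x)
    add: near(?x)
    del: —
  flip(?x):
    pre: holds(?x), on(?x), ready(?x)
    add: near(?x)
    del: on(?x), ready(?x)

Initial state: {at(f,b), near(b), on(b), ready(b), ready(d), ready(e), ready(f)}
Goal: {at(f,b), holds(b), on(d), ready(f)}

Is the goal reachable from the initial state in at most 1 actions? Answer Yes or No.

No

1. grab(b,d)  →  {at(f,b), near(b), near(d), on(b), on(d), ready(b), ready(d), ready(e), ready(f)}
2. bind(b)  →  {at(b,b), at(f,b), holds(b), near(b), near(d), on(b), on(d), ready(b), ready(d), ready(e), ready(f)}
optimal plan length = 2; 2 > 1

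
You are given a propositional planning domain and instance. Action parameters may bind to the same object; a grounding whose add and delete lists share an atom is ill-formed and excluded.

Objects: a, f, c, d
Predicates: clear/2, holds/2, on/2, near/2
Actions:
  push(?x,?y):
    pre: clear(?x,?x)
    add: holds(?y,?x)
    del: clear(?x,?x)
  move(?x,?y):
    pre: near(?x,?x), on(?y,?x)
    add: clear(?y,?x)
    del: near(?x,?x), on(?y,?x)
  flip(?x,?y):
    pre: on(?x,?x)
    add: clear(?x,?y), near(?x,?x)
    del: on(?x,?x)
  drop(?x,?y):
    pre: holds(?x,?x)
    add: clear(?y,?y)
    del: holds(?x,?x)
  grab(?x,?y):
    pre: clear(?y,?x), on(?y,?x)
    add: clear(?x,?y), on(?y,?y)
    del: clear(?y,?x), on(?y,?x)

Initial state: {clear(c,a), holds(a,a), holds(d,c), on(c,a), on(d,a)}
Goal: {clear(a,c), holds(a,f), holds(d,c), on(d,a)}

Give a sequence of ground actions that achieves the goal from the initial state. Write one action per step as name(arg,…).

drop(a,f); push(f,a); grab(a,c)

1. drop(a,f)  →  {clear(c,a), clear(f,f), holds(d,c), on(c,a), on(d,a)}
2. push(f,a)  →  {clear(c,a), holds(a,f), holds(d,c), on(c,a), on(d,a)}
3. grab(a,c)  →  {clear(a,c), holds(a,f), holds(d,c), on(c,c), on(d,a)}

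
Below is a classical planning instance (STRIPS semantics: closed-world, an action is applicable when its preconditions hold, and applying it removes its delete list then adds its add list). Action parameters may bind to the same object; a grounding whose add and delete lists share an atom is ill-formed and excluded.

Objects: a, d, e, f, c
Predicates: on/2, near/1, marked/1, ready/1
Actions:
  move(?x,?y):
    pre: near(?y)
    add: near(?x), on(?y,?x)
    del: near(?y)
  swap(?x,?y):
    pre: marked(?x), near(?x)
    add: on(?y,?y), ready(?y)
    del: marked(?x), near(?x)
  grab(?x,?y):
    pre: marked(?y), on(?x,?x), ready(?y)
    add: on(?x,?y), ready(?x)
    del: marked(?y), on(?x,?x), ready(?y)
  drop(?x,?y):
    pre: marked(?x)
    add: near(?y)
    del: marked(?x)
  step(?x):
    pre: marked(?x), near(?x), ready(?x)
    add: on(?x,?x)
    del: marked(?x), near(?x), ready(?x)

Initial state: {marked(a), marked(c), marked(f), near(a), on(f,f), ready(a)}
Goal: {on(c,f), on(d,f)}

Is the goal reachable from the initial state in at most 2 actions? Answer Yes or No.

No

1. move(d,a)  →  {marked(a), marked(c), marked(f), near(d), on(a,d), on(f,f), ready(a)}
2. move(f,d)  →  {marked(a), marked(c), marked(f), near(f), on(a,d), on(d,f), on(f,f), ready(a)}
3. move(c,f)  →  {marked(a), marked(c), marked(f), near(c), on(a,d), on(d,f), on(f,c), on(f,f), ready(a)}
4. move(f,c)  →  {marked(a), marked(c), marked(f), near(f), on(a,d), on(c,f), on(d,f), on(f,c), on(f,f), ready(a)}
optimal plan length = 4; 4 > 2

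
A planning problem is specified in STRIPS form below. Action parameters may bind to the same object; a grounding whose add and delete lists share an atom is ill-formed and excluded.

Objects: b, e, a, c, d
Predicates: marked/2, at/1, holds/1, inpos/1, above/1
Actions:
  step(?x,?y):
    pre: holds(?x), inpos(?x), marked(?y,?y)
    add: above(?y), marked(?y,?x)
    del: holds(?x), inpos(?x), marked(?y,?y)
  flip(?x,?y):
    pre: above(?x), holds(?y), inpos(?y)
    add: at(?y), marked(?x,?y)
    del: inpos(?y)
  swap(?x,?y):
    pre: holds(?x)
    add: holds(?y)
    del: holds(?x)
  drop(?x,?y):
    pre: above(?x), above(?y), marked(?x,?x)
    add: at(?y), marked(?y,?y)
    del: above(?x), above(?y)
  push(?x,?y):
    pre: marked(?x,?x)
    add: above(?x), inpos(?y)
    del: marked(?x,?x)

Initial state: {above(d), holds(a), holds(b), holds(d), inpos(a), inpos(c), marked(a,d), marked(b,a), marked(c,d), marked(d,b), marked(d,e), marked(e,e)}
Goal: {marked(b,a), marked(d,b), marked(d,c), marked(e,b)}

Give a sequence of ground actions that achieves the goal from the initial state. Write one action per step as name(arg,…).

1. swap(a,c)  →  {above(d), holds(b), holds(c), holds(d), inpos(a), inpos(c), marked(a,d), marked(b,a), marked(c,d), marked(d,b), marked(d,e), marked(e,e)}
2. flip(d,c)  →  {above(d), at(c), holds(b), holds(c), holds(d), inpos(a), marked(a,d), marked(b,a), marked(c,d), marked(d,b), marked(d,c), marked(d,e), marked(e,e)}
3. push(e,b)  →  {above(d), above(e), at(c), holds(b), holds(c), holds(d), inpos(a), inpos(b), marked(a,d), marked(b,a), marked(c,d), marked(d,b), marked(d,c), marked(d,e)}
4. flip(e,b)  →  {above(d), above(e), at(b), at(c), holds(b), holds(c), holds(d), inpos(a), marked(a,d), marked(b,a), marked(c,d), marked(d,b), marked(d,c), marked(d,e), marked(e,b)}

swap(a,c); flip(d,c); push(e,b); flip(e,b)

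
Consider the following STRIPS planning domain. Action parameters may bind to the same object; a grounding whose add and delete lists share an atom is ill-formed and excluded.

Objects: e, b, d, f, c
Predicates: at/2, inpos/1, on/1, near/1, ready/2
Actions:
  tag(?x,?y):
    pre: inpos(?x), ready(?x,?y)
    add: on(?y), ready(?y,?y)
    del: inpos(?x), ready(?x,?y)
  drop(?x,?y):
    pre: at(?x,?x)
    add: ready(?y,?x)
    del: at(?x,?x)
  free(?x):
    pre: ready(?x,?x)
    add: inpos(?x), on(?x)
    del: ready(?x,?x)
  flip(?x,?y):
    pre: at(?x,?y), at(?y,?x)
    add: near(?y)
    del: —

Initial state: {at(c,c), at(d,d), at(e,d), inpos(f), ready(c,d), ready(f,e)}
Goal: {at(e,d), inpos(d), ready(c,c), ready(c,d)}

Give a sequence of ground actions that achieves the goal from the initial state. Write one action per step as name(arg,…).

drop(d,d); drop(c,c); free(d)

1. drop(d,d)  →  {at(c,c), at(e,d), inpos(f), ready(c,d), ready(d,d), ready(f,e)}
2. drop(c,c)  →  {at(e,d), inpos(f), ready(c,c), ready(c,d), ready(d,d), ready(f,e)}
3. free(d)  →  {at(e,d), inpos(d), inpos(f), on(d), ready(c,c), ready(c,d), ready(f,e)}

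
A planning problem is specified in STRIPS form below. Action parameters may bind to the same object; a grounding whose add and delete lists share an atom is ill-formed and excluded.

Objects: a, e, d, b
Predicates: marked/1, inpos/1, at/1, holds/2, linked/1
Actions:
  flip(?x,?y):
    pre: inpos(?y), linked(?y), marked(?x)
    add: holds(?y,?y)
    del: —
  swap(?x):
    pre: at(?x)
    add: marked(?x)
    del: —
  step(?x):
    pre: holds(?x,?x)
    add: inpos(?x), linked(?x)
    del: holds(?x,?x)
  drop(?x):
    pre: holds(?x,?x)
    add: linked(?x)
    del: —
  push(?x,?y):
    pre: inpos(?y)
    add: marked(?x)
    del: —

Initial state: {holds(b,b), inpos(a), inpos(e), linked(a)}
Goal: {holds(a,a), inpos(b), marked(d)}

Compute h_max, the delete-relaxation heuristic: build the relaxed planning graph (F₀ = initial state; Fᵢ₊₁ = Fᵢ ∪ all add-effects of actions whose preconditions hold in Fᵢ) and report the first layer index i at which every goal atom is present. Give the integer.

2

F0 = init (4 atoms)
F1 = F0 ∪ {inpos(b), linked(b), marked(a), marked(b), marked(d), marked(e)}  (10 atoms)
F2 = F1 ∪ {holds(a,a)}  (11 atoms)
goal ⊆ F2  ⇒  h_max = 2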